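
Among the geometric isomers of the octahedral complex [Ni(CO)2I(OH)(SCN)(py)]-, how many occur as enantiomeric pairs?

Exhaustive case analysis gives 9 geometric isomers.
Of these, 6 lack any improper symmetry element and so occur as enantiomeric pairs, giving 9 + 6 = 15 stereoisomers in total.

6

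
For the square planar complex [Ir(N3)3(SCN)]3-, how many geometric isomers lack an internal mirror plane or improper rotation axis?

Only one geometric arrangement is possible.

0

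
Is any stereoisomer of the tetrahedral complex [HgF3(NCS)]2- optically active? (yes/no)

Only one geometric arrangement is possible.

no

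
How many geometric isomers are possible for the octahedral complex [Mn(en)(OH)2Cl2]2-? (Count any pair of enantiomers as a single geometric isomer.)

3

In an octahedral complex each vertex has one trans partner and four cis neighbours.
Each en is bidentate and must span two cis positions.
Systematic placement gives 3 geometric isomers: OH cis, Cl trans; OH cis, Cl cis (chiral); OH trans, Cl cis.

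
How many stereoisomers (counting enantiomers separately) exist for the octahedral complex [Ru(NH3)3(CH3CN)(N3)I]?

An octahedron has six vertices in three trans pairs; every non-trans pair is cis.
There are 4 geometric isomers: NH3 mer (3 arrangements); NH3 fac (chiral).
One of these lacks any improper symmetry element and so occurs as an enantiomeric pair, giving 4 + 1 = 5 stereoisomers in total.

5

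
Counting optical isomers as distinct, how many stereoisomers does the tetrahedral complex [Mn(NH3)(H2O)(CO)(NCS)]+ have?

2

All four vertices of a tetrahedron are equivalent and mutually adjacent, so cis/trans isomerism cannot arise.
Only one geometric arrangement is possible; it has no improper symmetry element, so it exists as a pair of enantiomers (2 stereoisomers).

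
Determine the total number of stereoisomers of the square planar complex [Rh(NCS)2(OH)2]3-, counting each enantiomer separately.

2

A square has two trans pairs of vertices; adjacent vertices are cis.
The distinct arrangements are (2 in all): NCS cis; NCS trans.
Each arrangement has an internal mirror plane or centre of symmetry, so none is chiral.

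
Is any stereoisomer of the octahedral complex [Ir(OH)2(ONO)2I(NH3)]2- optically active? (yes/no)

An octahedron has six vertices in three trans pairs; every non-trans pair is cis.
Systematic placement gives 6 geometric isomers: OH trans, ONO trans; OH cis, ONO cis (3 arrangements, 2 chiral); OH cis, ONO trans; OH trans, ONO cis.
Of these, 2 lack any improper symmetry element and so occur as enantiomeric pairs, giving 6 + 2 = 8 stereoisomers in total.

yes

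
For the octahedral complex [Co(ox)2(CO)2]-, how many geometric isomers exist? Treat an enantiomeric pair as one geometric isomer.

2

The six octahedral sites form three mutually perpendicular trans pairs.
Each ox is bidentate and must span two cis positions.
Working through the distinct placements yields 2 geometric isomers: CO trans; CO cis (chiral).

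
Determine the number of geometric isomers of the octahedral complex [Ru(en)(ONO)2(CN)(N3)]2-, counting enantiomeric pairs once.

4

An octahedron has six vertices in three trans pairs; every non-trans pair is cis.
Each en is bidentate and must span two cis positions.
There are 4 geometric isomers: ONO cis (3 arrangements, 2 chiral); ONO trans.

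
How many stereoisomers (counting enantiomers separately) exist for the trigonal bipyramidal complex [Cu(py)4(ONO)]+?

In a trigonal bipyramid the two axial positions differ from the three equatorial ones.
The distinct arrangements are (2 in all): ONO axial; ONO equatorial.
Each arrangement has an internal mirror plane or centre of symmetry, so none is chiral.

2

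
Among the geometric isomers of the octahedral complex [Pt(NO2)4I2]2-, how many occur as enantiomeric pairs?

0

The six octahedral sites form three mutually perpendicular trans pairs.
The distinct arrangements are (2 in all): I trans; I cis.
Each arrangement has an internal mirror plane or centre of symmetry, so none is chiral.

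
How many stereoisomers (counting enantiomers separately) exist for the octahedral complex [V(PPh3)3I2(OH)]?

In an octahedral complex each vertex has one trans partner and four cis neighbours.
There are 3 geometric isomers: PPh3 mer, I trans; PPh3 mer, I cis; PPh3 fac, I cis.
Each arrangement has an internal mirror plane or centre of symmetry, so none is chiral.

3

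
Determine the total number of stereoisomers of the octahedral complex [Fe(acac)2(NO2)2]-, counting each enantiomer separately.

In an octahedral complex each vertex has one trans partner and four cis neighbours.
Each acac is bidentate and must span two cis positions.
The distinct arrangements are (2 in all): NO2 trans; NO2 cis (chiral).
One of these lacks any improper symmetry element and so occurs as an enantiomeric pair, giving 2 + 1 = 3 stereoisomers in total.

3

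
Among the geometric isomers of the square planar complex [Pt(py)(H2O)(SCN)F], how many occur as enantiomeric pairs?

0

There are 3 geometric isomers: (F/SCN trans, H2O/py trans); (F/py trans, H2O/SCN trans); (F/H2O trans, SCN/py trans).
Each arrangement has an internal mirror plane or centre of symmetry, so none is chiral.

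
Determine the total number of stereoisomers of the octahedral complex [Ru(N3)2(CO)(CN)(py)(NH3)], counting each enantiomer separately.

15

The six octahedral sites form three mutually perpendicular trans pairs.
Placing the ligands in turn and identifying arrangements related by rotation or reflection leaves 9 distinct geometric isomers.
Of these, 6 lack any improper symmetry element and so occur as enantiomeric pairs, giving 9 + 6 = 15 stereoisomers in total.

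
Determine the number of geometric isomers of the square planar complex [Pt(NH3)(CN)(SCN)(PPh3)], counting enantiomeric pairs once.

3

In a square planar complex each vertex has one trans partner and two cis neighbours.
Working through the distinct placements yields 3 geometric isomers: (CN/PPh3 trans, NH3/SCN trans); (CN/SCN trans, NH3/PPh3 trans); (CN/NH3 trans, PPh3/SCN trans).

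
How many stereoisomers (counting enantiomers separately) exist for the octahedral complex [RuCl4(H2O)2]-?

Working through the distinct placements yields 2 geometric isomers: H2O trans; H2O cis.
Each arrangement has an internal mirror plane or centre of symmetry, so none is chiral.

2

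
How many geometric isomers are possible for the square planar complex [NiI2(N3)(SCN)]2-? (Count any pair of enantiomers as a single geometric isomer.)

2

In a square planar complex each vertex has one trans partner and two cis neighbours.
Systematic placement gives 2 geometric isomers: I cis; I trans.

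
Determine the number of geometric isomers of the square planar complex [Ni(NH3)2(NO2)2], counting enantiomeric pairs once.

2

Working through the distinct placements yields 2 geometric isomers: NH3 cis; NH3 trans.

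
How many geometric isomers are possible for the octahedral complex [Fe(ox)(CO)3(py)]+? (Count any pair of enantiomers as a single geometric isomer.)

The six octahedral sites form three mutually perpendicular trans pairs.
Each ox is bidentate and must span two cis positions.
The distinct arrangements are (2 in all): CO mer; CO fac.

2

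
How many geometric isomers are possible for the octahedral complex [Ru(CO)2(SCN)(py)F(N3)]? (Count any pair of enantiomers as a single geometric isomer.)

9

In an octahedral complex each vertex has one trans partner and four cis neighbours.
Placing the ligands in turn and identifying arrangements related by rotation or reflection leaves 9 distinct geometric isomers.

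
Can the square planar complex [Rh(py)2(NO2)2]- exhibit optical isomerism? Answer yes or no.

no

There are 2 geometric isomers: py cis; py trans.
Each arrangement has an internal mirror plane or centre of symmetry, so none is chiral.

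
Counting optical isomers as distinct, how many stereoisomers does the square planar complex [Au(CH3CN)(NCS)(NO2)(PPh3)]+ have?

Working through the distinct placements yields 3 geometric isomers: (CH3CN/NO2 trans, NCS/PPh3 trans); (CH3CN/PPh3 trans, NCS/NO2 trans); (CH3CN/NCS trans, NO2/PPh3 trans).
Each arrangement has an internal mirror plane or centre of symmetry, so none is chiral.

3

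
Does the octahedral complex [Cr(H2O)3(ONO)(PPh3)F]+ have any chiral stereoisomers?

yes

An octahedron has six vertices in three trans pairs; every non-trans pair is cis.
The distinct arrangements are (4 in all): H2O mer (3 arrangements); H2O fac (chiral).
One of these lacks any improper symmetry element and so occurs as an enantiomeric pair, giving 4 + 1 = 5 stereoisomers in total.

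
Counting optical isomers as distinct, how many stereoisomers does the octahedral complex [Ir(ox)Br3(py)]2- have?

2

In an octahedral complex each vertex has one trans partner and four cis neighbours.
Each ox is bidentate and must span two cis positions.
Working through the distinct placements yields 2 geometric isomers: Br mer; Br fac.
Each arrangement has an internal mirror plane or centre of symmetry, so none is chiral.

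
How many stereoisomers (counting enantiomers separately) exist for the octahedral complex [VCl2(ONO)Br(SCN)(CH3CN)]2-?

In an octahedral complex each vertex has one trans partner and four cis neighbours.
Placing the ligands in turn and identifying arrangements related by rotation or reflection leaves 9 distinct geometric isomers.
Of these, 6 lack any improper symmetry element and so occur as enantiomeric pairs, giving 9 + 6 = 15 stereoisomers in total.

15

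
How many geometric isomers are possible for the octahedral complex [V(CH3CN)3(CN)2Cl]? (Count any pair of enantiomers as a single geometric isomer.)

3

In an octahedral complex each vertex has one trans partner and four cis neighbours.
The distinct arrangements are (3 in all): CH3CN mer, CN cis; CH3CN mer, CN trans; CH3CN fac, CN cis.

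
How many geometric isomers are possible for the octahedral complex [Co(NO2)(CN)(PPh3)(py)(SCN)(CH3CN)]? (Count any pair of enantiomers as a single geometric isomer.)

In an octahedral complex each vertex has one trans partner and four cis neighbours.
Exhaustive case analysis gives 15 geometric isomers.

15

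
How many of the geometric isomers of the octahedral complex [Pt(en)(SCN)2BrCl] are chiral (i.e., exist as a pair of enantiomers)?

Each en is bidentate and must span two cis positions.
The distinct arrangements are (4 in all): SCN cis (3 arrangements, 2 chiral); SCN trans.
Of these, 2 lack any improper symmetry element and so occur as enantiomeric pairs, giving 4 + 2 = 6 stereoisomers in total.

2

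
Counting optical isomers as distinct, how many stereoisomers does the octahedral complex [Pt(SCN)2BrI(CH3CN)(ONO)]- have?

15

Placing the ligands in turn and identifying arrangements related by rotation or reflection leaves 9 distinct geometric isomers.
Of these, 6 lack any improper symmetry element and so occur as enantiomeric pairs, giving 9 + 6 = 15 stereoisomers in total.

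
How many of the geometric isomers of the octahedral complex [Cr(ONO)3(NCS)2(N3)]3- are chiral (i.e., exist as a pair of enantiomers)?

0

There are 3 geometric isomers: ONO mer, NCS cis; ONO mer, NCS trans; ONO fac, NCS cis.
Each arrangement has an internal mirror plane or centre of symmetry, so none is chiral.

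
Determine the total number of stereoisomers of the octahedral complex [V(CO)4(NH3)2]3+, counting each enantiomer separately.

An octahedron has six vertices in three trans pairs; every non-trans pair is cis.
The distinct arrangements are (2 in all): NH3 trans; NH3 cis.
Each arrangement has an internal mirror plane or centre of symmetry, so none is chiral.

2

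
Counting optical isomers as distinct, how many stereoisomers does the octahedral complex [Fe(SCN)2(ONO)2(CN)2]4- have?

An octahedron has six vertices in three trans pairs; every non-trans pair is cis.
Working through the distinct placements yields 5 geometric isomers: SCN trans, ONO trans, CN trans; SCN cis, ONO cis, CN trans; SCN trans, ONO cis, CN cis; SCN cis, ONO cis, CN cis (chiral); SCN cis, ONO trans, CN cis.
One of these lacks any improper symmetry element and so occurs as an enantiomeric pair, giving 5 + 1 = 6 stereoisomers in total.

6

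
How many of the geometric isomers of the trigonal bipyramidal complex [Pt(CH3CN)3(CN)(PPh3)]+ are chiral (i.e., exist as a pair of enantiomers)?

There are 4 geometric isomers: CN equatorial, PPh3 equatorial; CN axial, PPh3 equatorial; CN equatorial, PPh3 axial; CN axial, PPh3 axial.
Each arrangement has an internal mirror plane or centre of symmetry, so none is chiral.

0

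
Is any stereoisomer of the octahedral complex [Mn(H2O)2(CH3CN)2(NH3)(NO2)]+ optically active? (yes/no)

The six octahedral sites form three mutually perpendicular trans pairs.
Systematic placement gives 6 geometric isomers: H2O trans, CH3CN trans; H2O cis, CH3CN trans; H2O cis, CH3CN cis (3 arrangements, 2 chiral); H2O trans, CH3CN cis.
Of these, 2 lack any improper symmetry element and so occur as enantiomeric pairs, giving 6 + 2 = 8 stereoisomers in total.

yes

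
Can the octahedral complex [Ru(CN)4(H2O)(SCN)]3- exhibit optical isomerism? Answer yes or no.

no

In an octahedral complex each vertex has one trans partner and four cis neighbours.
There are 2 geometric isomers: H2O and SCN mutually trans; H2O and SCN mutually cis.
Each arrangement has an internal mirror plane or centre of symmetry, so none is chiral.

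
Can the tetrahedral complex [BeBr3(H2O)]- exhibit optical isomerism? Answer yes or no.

no

In a tetrahedral complex all four positions are equivalent and every pair of ligands is adjacent — there is no cis/trans distinction.
Only one geometric arrangement is possible.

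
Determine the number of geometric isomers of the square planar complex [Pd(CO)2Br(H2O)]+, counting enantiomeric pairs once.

There are 2 geometric isomers: CO cis; CO trans.

2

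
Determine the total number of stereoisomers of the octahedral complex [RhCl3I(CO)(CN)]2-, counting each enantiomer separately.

The six octahedral sites form three mutually perpendicular trans pairs.
The distinct arrangements are (4 in all): Cl mer (3 arrangements); Cl fac (chiral).
One of these lacks any improper symmetry element and so occurs as an enantiomeric pair, giving 4 + 1 = 5 stereoisomers in total.

5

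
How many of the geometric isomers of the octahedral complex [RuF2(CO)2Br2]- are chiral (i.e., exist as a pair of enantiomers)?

The distinct arrangements are (5 in all): F trans, CO trans, Br trans; F cis, CO cis, Br trans; F trans, CO cis, Br cis; F cis, CO cis, Br cis (chiral); F cis, CO trans, Br cis.
One of these lacks any improper symmetry element and so occurs as an enantiomeric pair, giving 5 + 1 = 6 stereoisomers in total.

1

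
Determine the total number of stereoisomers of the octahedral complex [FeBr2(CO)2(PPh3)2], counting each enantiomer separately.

An octahedron has six vertices in three trans pairs; every non-trans pair is cis.
Working through the distinct placements yields 5 geometric isomers: Br trans, CO trans, PPh3 trans; Br trans, CO cis, PPh3 cis; Br cis, CO cis, PPh3 trans; Br cis, CO cis, PPh3 cis (chiral); Br cis, CO trans, PPh3 cis.
One of these lacks any improper symmetry element and so occurs as an enantiomeric pair, giving 5 + 1 = 6 stereoisomers in total.

6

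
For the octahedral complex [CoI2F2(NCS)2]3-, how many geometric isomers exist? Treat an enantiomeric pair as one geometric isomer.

5

An octahedron has six vertices in three trans pairs; every non-trans pair is cis.
Systematic placement gives 5 geometric isomers: I trans, F trans, NCS trans; I cis, F trans, NCS cis; I cis, F cis, NCS trans; I cis, F cis, NCS cis (chiral); I trans, F cis, NCS cis.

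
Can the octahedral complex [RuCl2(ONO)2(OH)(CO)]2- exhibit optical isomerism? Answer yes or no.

Systematic placement gives 6 geometric isomers: Cl cis, ONO trans; Cl cis, ONO cis (3 arrangements, 2 chiral); Cl trans, ONO trans; Cl trans, ONO cis.
Of these, 2 lack any improper symmetry element and so occur as enantiomeric pairs, giving 6 + 2 = 8 stereoisomers in total.

yes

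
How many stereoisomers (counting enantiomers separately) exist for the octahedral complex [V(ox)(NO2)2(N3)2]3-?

Each ox is bidentate and must span two cis positions.
Systematic placement gives 3 geometric isomers: NO2 cis, N3 trans; NO2 cis, N3 cis (chiral); NO2 trans, N3 cis.
One of these lacks any improper symmetry element and so occurs as an enantiomeric pair, giving 3 + 1 = 4 stereoisomers in total.

4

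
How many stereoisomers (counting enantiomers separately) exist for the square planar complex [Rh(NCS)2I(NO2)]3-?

In a square planar complex each vertex has one trans partner and two cis neighbours.
The distinct arrangements are (2 in all): NCS cis; NCS trans.
Each arrangement has an internal mirror plane or centre of symmetry, so none is chiral.

2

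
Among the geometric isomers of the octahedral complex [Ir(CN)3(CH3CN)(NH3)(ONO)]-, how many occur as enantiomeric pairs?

There are 4 geometric isomers: CN mer (3 arrangements); CN fac (chiral).
One of these lacks any improper symmetry element and so occurs as an enantiomeric pair, giving 4 + 1 = 5 stereoisomers in total.

1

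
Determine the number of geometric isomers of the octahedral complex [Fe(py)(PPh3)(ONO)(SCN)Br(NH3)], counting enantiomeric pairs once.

The six octahedral sites form three mutually perpendicular trans pairs.
Systematic enumeration (placing each ligand type in turn and discarding arrangements equivalent by rotation or reflection) gives 15 geometric isomers.

15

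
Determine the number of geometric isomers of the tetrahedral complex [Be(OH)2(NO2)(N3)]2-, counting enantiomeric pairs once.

In a tetrahedral complex all four positions are equivalent and every pair of ligands is adjacent — there is no cis/trans distinction.
Only one geometric arrangement is possible.

1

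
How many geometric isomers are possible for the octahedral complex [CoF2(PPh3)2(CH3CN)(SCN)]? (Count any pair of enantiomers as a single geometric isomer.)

There are 6 geometric isomers: F cis, PPh3 cis (3 arrangements, 2 chiral); F cis, PPh3 trans; F trans, PPh3 cis; F trans, PPh3 trans.

6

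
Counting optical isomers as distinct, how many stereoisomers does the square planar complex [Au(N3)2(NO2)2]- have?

2

A square has two trans pairs of vertices; adjacent vertices are cis.
Working through the distinct placements yields 2 geometric isomers: N3 cis; N3 trans.
Each arrangement has an internal mirror plane or centre of symmetry, so none is chiral.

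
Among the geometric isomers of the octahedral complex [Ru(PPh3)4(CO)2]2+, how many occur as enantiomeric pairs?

In an octahedral complex each vertex has one trans partner and four cis neighbours.
Working through the distinct placements yields 2 geometric isomers: CO trans; CO cis.
Each arrangement has an internal mirror plane or centre of symmetry, so none is chiral.

0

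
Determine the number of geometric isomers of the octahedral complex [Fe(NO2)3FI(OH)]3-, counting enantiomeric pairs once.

4

An octahedron has six vertices in three trans pairs; every non-trans pair is cis.
Working through the distinct placements yields 4 geometric isomers: NO2 mer (3 arrangements); NO2 fac (chiral).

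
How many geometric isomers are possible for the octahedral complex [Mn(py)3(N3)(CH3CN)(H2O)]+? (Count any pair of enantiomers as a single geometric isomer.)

4

The six octahedral sites form three mutually perpendicular trans pairs.
The distinct arrangements are (4 in all): py mer (3 arrangements); py fac (chiral).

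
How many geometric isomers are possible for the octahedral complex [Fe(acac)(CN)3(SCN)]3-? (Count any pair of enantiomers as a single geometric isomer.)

2

The six octahedral sites form three mutually perpendicular trans pairs.
Each acac is bidentate and must span two cis positions.
Working through the distinct placements yields 2 geometric isomers: CN mer; CN fac.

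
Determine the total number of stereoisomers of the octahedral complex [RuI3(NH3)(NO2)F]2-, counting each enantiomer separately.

The distinct arrangements are (4 in all): I mer (3 arrangements); I fac (chiral).
One of these lacks any improper symmetry element and so occurs as an enantiomeric pair, giving 4 + 1 = 5 stereoisomers in total.

5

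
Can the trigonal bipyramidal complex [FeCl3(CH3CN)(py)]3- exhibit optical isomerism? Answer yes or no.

In a trigonal bipyramid the two axial positions differ from the three equatorial ones.
There are 4 geometric isomers: CH3CN axial, py equatorial; CH3CN axial, py axial; CH3CN equatorial, py equatorial; CH3CN equatorial, py axial.
Each arrangement has an internal mirror plane or centre of symmetry, so none is chiral.

no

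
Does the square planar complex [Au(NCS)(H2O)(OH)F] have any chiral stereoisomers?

A square has two trans pairs of vertices; adjacent vertices are cis.
Systematic placement gives 3 geometric isomers: (F/NCS trans, H2O/OH trans); (F/OH trans, H2O/NCS trans); (F/H2O trans, NCS/OH trans).
Each arrangement has an internal mirror plane or centre of symmetry, so none is chiral.

no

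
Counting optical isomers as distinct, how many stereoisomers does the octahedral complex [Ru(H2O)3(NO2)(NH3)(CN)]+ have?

5

An octahedron has six vertices in three trans pairs; every non-trans pair is cis.
Working through the distinct placements yields 4 geometric isomers: H2O mer (3 arrangements); H2O fac (chiral).
One of these lacks any improper symmetry element and so occurs as an enantiomeric pair, giving 4 + 1 = 5 stereoisomers in total.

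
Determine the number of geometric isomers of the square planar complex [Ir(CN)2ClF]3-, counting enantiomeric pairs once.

The distinct arrangements are (2 in all): CN cis; CN trans.

2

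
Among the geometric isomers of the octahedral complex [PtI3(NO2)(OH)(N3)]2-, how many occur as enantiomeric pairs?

There are 4 geometric isomers: I mer (3 arrangements); I fac (chiral).
One of these lacks any improper symmetry element and so occurs as an enantiomeric pair, giving 4 + 1 = 5 stereoisomers in total.

1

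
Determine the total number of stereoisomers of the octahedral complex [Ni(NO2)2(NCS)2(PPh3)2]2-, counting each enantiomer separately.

An octahedron has six vertices in three trans pairs; every non-trans pair is cis.
There are 5 geometric isomers: NO2 trans, NCS trans, PPh3 trans; NO2 cis, NCS trans, PPh3 cis; NO2 cis, NCS cis, PPh3 trans; NO2 cis, NCS cis, PPh3 cis (chiral); NO2 trans, NCS cis, PPh3 cis.
One of these lacks any improper symmetry element and so occurs as an enantiomeric pair, giving 5 + 1 = 6 stereoisomers in total.

6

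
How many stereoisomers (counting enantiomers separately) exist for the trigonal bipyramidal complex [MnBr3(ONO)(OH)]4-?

A trigonal bipyramid has two axial and three equatorial sites, which are chemically inequivalent.
Systematic placement gives 4 geometric isomers: ONO equatorial, OH equatorial; ONO equatorial, OH axial; ONO axial, OH equatorial; ONO axial, OH axial.
Each arrangement has an internal mirror plane or centre of symmetry, so none is chiral.

4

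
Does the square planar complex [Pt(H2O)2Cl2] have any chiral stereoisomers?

In a square planar complex each vertex has one trans partner and two cis neighbours.
There are 2 geometric isomers: H2O cis; H2O trans.
Each arrangement has an internal mirror plane or centre of symmetry, so none is chiral.

no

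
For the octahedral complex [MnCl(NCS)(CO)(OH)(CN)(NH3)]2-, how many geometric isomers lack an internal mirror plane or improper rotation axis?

Systematic enumeration (placing each ligand type in turn and discarding arrangements equivalent by rotation or reflection) gives 15 geometric isomers.
Of these, 15 lack any improper symmetry element and so occur as enantiomeric pairs, giving 15 + 15 = 30 stereoisomers in total.

15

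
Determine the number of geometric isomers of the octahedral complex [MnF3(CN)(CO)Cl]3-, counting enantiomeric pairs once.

Systematic placement gives 4 geometric isomers: F mer (3 arrangements); F fac (chiral).

4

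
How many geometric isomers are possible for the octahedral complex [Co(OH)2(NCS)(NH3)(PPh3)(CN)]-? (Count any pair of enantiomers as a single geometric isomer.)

An octahedron has six vertices in three trans pairs; every non-trans pair is cis.
Exhaustive case analysis gives 9 geometric isomers.

9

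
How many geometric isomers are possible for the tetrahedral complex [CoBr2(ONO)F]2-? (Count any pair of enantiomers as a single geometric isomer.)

In a tetrahedral complex all four positions are equivalent and every pair of ligands is adjacent — there is no cis/trans distinction.
Only one geometric arrangement is possible.

1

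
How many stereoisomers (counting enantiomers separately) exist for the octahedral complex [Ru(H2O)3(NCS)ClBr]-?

5

The six octahedral sites form three mutually perpendicular trans pairs.
Working through the distinct placements yields 4 geometric isomers: H2O mer (3 arrangements); H2O fac (chiral).
One of these lacks any improper symmetry element and so occurs as an enantiomeric pair, giving 4 + 1 = 5 stereoisomers in total.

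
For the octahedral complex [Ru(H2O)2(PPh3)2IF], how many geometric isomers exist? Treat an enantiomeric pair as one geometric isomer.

The six octahedral sites form three mutually perpendicular trans pairs.
The distinct arrangements are (6 in all): H2O cis, PPh3 trans; H2O cis, PPh3 cis (3 arrangements, 2 chiral); H2O trans, PPh3 trans; H2O trans, PPh3 cis.

6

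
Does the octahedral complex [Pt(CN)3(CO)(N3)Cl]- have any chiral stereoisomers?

In an octahedral complex each vertex has one trans partner and four cis neighbours.
Working through the distinct placements yields 4 geometric isomers: CN mer (3 arrangements); CN fac (chiral).
One of these lacks any improper symmetry element and so occurs as an enantiomeric pair, giving 4 + 1 = 5 stereoisomers in total.

yes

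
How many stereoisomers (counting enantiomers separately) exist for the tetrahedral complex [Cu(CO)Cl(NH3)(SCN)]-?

Only one geometric arrangement is possible; it has no improper symmetry element, so it exists as a pair of enantiomers (2 stereoisomers).

2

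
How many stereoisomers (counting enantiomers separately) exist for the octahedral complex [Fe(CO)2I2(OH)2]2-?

There are 5 geometric isomers: CO trans, I trans, OH trans; CO trans, I cis, OH cis; CO cis, I cis, OH trans; CO cis, I cis, OH cis (chiral); CO cis, I trans, OH cis.
One of these lacks any improper symmetry element and so occurs as an enantiomeric pair, giving 5 + 1 = 6 stereoisomers in total.

6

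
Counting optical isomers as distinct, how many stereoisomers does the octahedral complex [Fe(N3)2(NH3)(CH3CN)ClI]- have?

The six octahedral sites form three mutually perpendicular trans pairs.
Systematic enumeration (placing each ligand type in turn and discarding arrangements equivalent by rotation or reflection) gives 9 geometric isomers.
Of these, 6 lack any improper symmetry element and so occur as enantiomeric pairs, giving 9 + 6 = 15 stereoisomers in total.

15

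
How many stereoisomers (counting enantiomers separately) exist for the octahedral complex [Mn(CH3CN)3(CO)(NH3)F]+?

5

Systematic placement gives 4 geometric isomers: CH3CN mer (3 arrangements); CH3CN fac (chiral).
One of these lacks any improper symmetry element and so occurs as an enantiomeric pair, giving 4 + 1 = 5 stereoisomers in total.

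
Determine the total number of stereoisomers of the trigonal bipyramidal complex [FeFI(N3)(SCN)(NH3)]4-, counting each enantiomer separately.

In a trigonal bipyramid the two axial positions differ from the three equatorial ones.
Systematic enumeration (placing each ligand type in turn and discarding arrangements equivalent by rotation or reflection) gives 10 geometric isomers.
Of these, 10 lack any improper symmetry element and so occur as enantiomeric pairs, giving 10 + 10 = 20 stereoisomers in total.

20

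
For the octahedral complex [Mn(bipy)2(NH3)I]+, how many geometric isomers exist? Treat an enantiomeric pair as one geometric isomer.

In an octahedral complex each vertex has one trans partner and four cis neighbours.
Each bipy is bidentate and must span two cis positions.
There are 2 geometric isomers: NH3 and I mutually trans; NH3 and I mutually cis (chiral).

2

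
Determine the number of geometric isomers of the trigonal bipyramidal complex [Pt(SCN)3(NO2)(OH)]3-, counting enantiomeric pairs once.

4

There are 4 geometric isomers: NO2 axial, OH axial; NO2 axial, OH equatorial; NO2 equatorial, OH axial; NO2 equatorial, OH equatorial.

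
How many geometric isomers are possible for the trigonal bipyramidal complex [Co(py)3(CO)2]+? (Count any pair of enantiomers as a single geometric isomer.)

3

Working through the distinct placements yields 3 geometric isomers: CO both axial; CO one axial, one equatorial; CO both equatorial.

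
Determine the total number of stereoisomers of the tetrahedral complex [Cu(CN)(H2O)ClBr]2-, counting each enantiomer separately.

All four vertices of a tetrahedron are equivalent and mutually adjacent, so cis/trans isomerism cannot arise.
Only one geometric arrangement is possible; it has no improper symmetry element, so it exists as a pair of enantiomers (2 stereoisomers).

2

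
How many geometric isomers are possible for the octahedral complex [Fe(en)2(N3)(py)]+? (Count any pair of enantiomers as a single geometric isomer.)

2

The six octahedral sites form three mutually perpendicular trans pairs.
Each en is bidentate and must span two cis positions.
Working through the distinct placements yields 2 geometric isomers: N3 and py mutually cis (chiral); N3 and py mutually trans.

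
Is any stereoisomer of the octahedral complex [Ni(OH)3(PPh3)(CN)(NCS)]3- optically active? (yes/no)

There are 4 geometric isomers: OH mer (3 arrangements); OH fac (chiral).
One of these lacks any improper symmetry element and so occurs as an enantiomeric pair, giving 4 + 1 = 5 stereoisomers in total.

yes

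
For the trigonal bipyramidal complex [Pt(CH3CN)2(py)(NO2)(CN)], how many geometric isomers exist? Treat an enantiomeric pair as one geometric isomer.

7

A trigonal bipyramid has two axial and three equatorial sites, which are chemically inequivalent.
Systematic enumeration (placing each ligand type in turn and discarding arrangements equivalent by rotation or reflection) gives 7 geometric isomers.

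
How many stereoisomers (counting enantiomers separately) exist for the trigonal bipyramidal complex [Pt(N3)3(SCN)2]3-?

The distinct arrangements are (3 in all): SCN both equatorial; SCN one axial, one equatorial; SCN both axial.
Each arrangement has an internal mirror plane or centre of symmetry, so none is chiral.

3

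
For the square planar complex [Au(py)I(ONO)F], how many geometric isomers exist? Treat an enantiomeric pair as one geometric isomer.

In a square planar complex each vertex has one trans partner and two cis neighbours.
Systematic placement gives 3 geometric isomers: (F/ONO trans, I/py trans); (F/py trans, I/ONO trans); (F/I trans, ONO/py trans).

3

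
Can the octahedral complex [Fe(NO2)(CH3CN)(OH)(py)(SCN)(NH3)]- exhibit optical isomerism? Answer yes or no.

yes

The six octahedral sites form three mutually perpendicular trans pairs.
Placing the ligands in turn and identifying arrangements related by rotation or reflection leaves 15 distinct geometric isomers.
Of these, 15 lack any improper symmetry element and so occur as enantiomeric pairs, giving 15 + 15 = 30 stereoisomers in total.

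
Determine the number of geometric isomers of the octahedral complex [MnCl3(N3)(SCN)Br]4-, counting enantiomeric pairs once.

An octahedron has six vertices in three trans pairs; every non-trans pair is cis.
There are 4 geometric isomers: Cl mer (3 arrangements); Cl fac (chiral).

4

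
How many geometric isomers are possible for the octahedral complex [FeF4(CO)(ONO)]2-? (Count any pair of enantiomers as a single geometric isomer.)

2

The distinct arrangements are (2 in all): CO and ONO mutually cis; CO and ONO mutually trans.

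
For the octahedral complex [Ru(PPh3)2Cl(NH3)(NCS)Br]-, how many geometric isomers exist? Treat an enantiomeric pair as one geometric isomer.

An octahedron has six vertices in three trans pairs; every non-trans pair is cis.
Systematic enumeration (placing each ligand type in turn and discarding arrangements equivalent by rotation or reflection) gives 9 geometric isomers.

9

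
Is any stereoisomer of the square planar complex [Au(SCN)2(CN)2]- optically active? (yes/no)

A square has two trans pairs of vertices; adjacent vertices are cis.
Systematic placement gives 2 geometric isomers: SCN cis; SCN trans.
Each arrangement has an internal mirror plane or centre of symmetry, so none is chiral.

no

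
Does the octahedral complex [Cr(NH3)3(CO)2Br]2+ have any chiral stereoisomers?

In an octahedral complex each vertex has one trans partner and four cis neighbours.
Working through the distinct placements yields 3 geometric isomers: NH3 mer, CO cis; NH3 mer, CO trans; NH3 fac, CO cis.
Each arrangement has an internal mirror plane or centre of symmetry, so none is chiral.

no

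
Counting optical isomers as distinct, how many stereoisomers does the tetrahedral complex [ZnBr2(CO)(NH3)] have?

1

In a tetrahedral complex all four positions are equivalent and every pair of ligands is adjacent — there is no cis/trans distinction.
Only one geometric arrangement is possible.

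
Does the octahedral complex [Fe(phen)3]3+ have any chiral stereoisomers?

yes

Each phen is bidentate and must span two cis positions.
Only one geometric arrangement is possible; it has no improper symmetry element, so it exists as a pair of enantiomers (2 stereoisomers).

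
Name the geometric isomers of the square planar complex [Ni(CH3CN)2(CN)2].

cis and trans

In a square planar complex each vertex has one trans partner and two cis neighbours.
Working through the distinct placements yields 2 geometric isomers: CH3CN cis; CH3CN trans.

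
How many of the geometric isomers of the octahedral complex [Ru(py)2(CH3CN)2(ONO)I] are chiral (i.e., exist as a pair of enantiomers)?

An octahedron has six vertices in three trans pairs; every non-trans pair is cis.
The distinct arrangements are (6 in all): py trans, CH3CN trans; py cis, CH3CN trans; py trans, CH3CN cis; py cis, CH3CN cis (3 arrangements, 2 chiral).
Of these, 2 lack any improper symmetry element and so occur as enantiomeric pairs, giving 6 + 2 = 8 stereoisomers in total.

2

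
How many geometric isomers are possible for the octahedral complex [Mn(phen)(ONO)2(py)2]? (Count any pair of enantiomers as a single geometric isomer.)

3

An octahedron has six vertices in three trans pairs; every non-trans pair is cis.
Each phen is bidentate and must span two cis positions.
The distinct arrangements are (3 in all): ONO trans, py cis; ONO cis, py trans; ONO cis, py cis (chiral).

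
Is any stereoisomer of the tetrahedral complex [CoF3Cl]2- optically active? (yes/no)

no

Only one geometric arrangement is possible.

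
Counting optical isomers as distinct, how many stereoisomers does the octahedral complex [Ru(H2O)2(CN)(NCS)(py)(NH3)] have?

15

In an octahedral complex each vertex has one trans partner and four cis neighbours.
Exhaustive case analysis gives 9 geometric isomers.
Of these, 6 lack any improper symmetry element and so occur as enantiomeric pairs, giving 9 + 6 = 15 stereoisomers in total.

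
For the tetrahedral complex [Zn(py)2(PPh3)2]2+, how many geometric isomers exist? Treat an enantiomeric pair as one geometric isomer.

Only one geometric arrangement is possible.

1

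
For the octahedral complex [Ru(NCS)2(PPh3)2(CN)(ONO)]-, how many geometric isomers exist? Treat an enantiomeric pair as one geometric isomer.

The six octahedral sites form three mutually perpendicular trans pairs.
There are 6 geometric isomers: NCS cis, PPh3 trans; NCS cis, PPh3 cis (3 arrangements, 2 chiral); NCS trans, PPh3 trans; NCS trans, PPh3 cis.

6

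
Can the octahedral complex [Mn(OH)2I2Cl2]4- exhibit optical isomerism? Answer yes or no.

In an octahedral complex each vertex has one trans partner and four cis neighbours.
Systematic placement gives 5 geometric isomers: OH trans, I trans, Cl trans; OH cis, I cis, Cl trans; OH trans, I cis, Cl cis; OH cis, I cis, Cl cis (chiral); OH cis, I trans, Cl cis.
One of these lacks any improper symmetry element and so occurs as an enantiomeric pair, giving 5 + 1 = 6 stereoisomers in total.

yes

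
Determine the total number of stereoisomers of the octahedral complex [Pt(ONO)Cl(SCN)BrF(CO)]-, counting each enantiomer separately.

30

The six octahedral sites form three mutually perpendicular trans pairs.
Systematic enumeration (placing each ligand type in turn and discarding arrangements equivalent by rotation or reflection) gives 15 geometric isomers.
Of these, 15 lack any improper symmetry element and so occur as enantiomeric pairs, giving 15 + 15 = 30 stereoisomers in total.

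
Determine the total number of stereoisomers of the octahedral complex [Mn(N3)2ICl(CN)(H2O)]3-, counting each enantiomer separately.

15

In an octahedral complex each vertex has one trans partner and four cis neighbours.
Systematic enumeration (placing each ligand type in turn and discarding arrangements equivalent by rotation or reflection) gives 9 geometric isomers.
Of these, 6 lack any improper symmetry element and so occur as enantiomeric pairs, giving 9 + 6 = 15 stereoisomers in total.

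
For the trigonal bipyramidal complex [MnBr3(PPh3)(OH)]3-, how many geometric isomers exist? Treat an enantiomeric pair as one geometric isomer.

A trigonal bipyramid has two axial and three equatorial sites, which are chemically inequivalent.
Working through the distinct placements yields 4 geometric isomers: PPh3 equatorial, OH equatorial; PPh3 equatorial, OH axial; PPh3 axial, OH equatorial; PPh3 axial, OH axial.

4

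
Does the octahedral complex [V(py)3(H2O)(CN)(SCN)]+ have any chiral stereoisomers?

The distinct arrangements are (4 in all): py mer (3 arrangements); py fac (chiral).
One of these lacks any improper symmetry element and so occurs as an enantiomeric pair, giving 4 + 1 = 5 stereoisomers in total.

yes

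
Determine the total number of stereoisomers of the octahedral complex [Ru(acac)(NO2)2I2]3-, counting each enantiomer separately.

An octahedron has six vertices in three trans pairs; every non-trans pair is cis.
Each acac is bidentate and must span two cis positions.
The distinct arrangements are (3 in all): NO2 cis, I trans; NO2 cis, I cis (chiral); NO2 trans, I cis.
One of these lacks any improper symmetry element and so occurs as an enantiomeric pair, giving 3 + 1 = 4 stereoisomers in total.

4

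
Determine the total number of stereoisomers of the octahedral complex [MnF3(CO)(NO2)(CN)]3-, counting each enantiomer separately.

An octahedron has six vertices in three trans pairs; every non-trans pair is cis.
The distinct arrangements are (4 in all): F mer (3 arrangements); F fac (chiral).
One of these lacks any improper symmetry element and so occurs as an enantiomeric pair, giving 4 + 1 = 5 stereoisomers in total.

5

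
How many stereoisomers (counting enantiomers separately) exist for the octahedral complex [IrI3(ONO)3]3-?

In an octahedral complex each vertex has one trans partner and four cis neighbours.
The distinct arrangements are (2 in all): I mer; I fac.
Each arrangement has an internal mirror plane or centre of symmetry, so none is chiral.

2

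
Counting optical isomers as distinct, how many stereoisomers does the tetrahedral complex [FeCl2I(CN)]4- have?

In a tetrahedral complex all four positions are equivalent and every pair of ligands is adjacent — there is no cis/trans distinction.
Only one geometric arrangement is possible.

1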